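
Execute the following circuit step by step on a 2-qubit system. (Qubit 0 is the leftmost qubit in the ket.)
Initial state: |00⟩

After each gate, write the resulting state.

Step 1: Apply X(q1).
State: |01⟩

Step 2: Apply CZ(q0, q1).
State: |01⟩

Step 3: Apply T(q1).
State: (1/√2 + (1/√2)i)|01⟩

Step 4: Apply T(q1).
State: i|01⟩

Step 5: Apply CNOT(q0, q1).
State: i|01⟩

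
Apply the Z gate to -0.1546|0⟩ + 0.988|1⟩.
-0.1546|0⟩ - 0.988|1⟩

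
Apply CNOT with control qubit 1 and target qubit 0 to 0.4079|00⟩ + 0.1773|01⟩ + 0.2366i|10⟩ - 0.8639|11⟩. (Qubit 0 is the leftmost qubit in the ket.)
0.4079|00⟩ - 0.8639|01⟩ + 0.2366i|10⟩ + 0.1773|11⟩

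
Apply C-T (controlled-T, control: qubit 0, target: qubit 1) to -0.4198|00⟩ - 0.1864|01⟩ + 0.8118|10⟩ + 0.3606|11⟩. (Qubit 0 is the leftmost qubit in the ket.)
-0.4198|00⟩ - 0.1864|01⟩ + 0.8118|10⟩ + (0.255 + 0.255i)|11⟩

C-T leaves the control-|0⟩ kets |00⟩, |01⟩ unchanged and applies T to qubit 1 on the control-|1⟩ pair (|10⟩, |11⟩).
T = [[1, 0], [0, (1/√2 + (1/√2)i)]].
With a = amp(|10⟩) = 0.8118 and b = amp(|11⟩) = 0.3606:
new amp(|10⟩) = (1)·a = 0.8118
new amp(|11⟩) = (1/√2 + (1/√2)i)·b = (0.255 + 0.255i)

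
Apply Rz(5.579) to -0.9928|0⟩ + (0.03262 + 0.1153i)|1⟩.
(0.9319 + 0.3424i)|0⟩ + (-0.07038 - 0.09698i)|1⟩

Rz(5.579) = [[e^(−iθ/2), 0], [0, e^(iθ/2)]] with e^(±iθ/2) = cos(θ/2) ± i·sin(θ/2); θ = 5.579, cos(θ/2) ≈ -0.938653, sin(θ/2) ≈ 0.344863.
With a = amp(|0⟩) = -0.9928 and b = amp(|1⟩) = (0.03262 + 0.1153i):
new amp(|0⟩) = (-0.938653 - 0.344863i)·a = (0.9319 + 0.3424i)
new amp(|1⟩) = (-0.938653 + 0.344863i)·b = (-0.07038 - 0.09698i)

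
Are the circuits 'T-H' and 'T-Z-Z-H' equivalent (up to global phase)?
Yes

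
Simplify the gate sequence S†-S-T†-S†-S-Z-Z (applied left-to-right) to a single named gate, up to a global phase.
T†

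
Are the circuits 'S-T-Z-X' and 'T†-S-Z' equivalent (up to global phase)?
No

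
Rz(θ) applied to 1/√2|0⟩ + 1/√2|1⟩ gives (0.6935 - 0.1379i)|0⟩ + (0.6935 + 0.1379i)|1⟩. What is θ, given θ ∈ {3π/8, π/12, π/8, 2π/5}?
π/8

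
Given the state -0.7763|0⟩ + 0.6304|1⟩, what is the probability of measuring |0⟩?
0.6026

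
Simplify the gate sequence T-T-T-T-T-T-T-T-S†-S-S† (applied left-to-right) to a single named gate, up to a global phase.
S†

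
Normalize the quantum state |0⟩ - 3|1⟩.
0.3162|0⟩ - 0.9487|1⟩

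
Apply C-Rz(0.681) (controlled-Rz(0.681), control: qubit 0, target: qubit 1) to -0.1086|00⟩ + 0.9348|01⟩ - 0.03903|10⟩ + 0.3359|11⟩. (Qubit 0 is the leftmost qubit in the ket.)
-0.1086|00⟩ + 0.9348|01⟩ + (-0.03679 + 0.01303i)|10⟩ + (0.3166 + 0.1122i)|11⟩

C-Rz(0.681) leaves the control-|0⟩ kets |00⟩, |01⟩ unchanged and applies Rz(0.681) to qubit 1 on the control-|1⟩ pair (|10⟩, |11⟩).
Rz(0.681) = [[e^(−iθ/2), 0], [0, e^(iθ/2)]] with e^(±iθ/2) = cos(θ/2) ± i·sin(θ/2); θ = 0.681, cos(θ/2) ≈ 0.942588, sin(θ/2) ≈ 0.333958.
With a = amp(|10⟩) = -0.03903 and b = amp(|11⟩) = 0.3359:
new amp(|10⟩) = (0.942588 - 0.333958i)·a = (-0.03679 + 0.01303i)
new amp(|11⟩) = (0.942588 + 0.333958i)·b = (0.3166 + 0.1122i)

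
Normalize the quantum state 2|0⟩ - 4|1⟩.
1/√5|0⟩ - 0.8944|1⟩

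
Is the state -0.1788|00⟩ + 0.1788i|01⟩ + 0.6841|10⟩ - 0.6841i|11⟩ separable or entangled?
Separable

Writing the state as a|00⟩ + b|01⟩ + c|10⟩ + d|11⟩, it is a product state iff ad − bc = 0.
Here (a, b, c, d) = (-0.1788, 0.1788i, 0.6841, -0.6841i): ad − bc = (-0.1788)(-0.6841i) − (0.1788i)(0.6841) = 0, so the state is separable.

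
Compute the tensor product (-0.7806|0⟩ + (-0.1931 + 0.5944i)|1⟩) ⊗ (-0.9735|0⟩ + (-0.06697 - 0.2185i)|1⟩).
0.7599|00⟩ + (0.05228 + 0.1706i)|01⟩ + (0.188 - 0.5786i)|10⟩ + (0.1428 + 0.002385i)|11⟩

amp(|b₁b₂…⟩) = product of the factor amplitudes for bits b₁, b₂, …; only kets whose every factor amplitude is nonzero survive.
|00⟩: (-0.7806)(-0.9735) = 0.7599
|01⟩: (-0.7806)(-0.06697 - 0.2185i) = (0.05228 + 0.1706i)
|10⟩: (-0.1931 + 0.5944i)(-0.9735) = (0.188 - 0.5786i)
|11⟩: (-0.1931 + 0.5944i)(-0.06697 - 0.2185i) = (0.1428 + 0.002385i)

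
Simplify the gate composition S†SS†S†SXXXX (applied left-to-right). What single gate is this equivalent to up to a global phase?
S†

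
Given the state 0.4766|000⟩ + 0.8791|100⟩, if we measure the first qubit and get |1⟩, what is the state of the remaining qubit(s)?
|00⟩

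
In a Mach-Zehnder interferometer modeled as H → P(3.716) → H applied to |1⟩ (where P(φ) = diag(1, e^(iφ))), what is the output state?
(0.9198 + 0.2717i)|0⟩ + (0.08024 - 0.2717i)|1⟩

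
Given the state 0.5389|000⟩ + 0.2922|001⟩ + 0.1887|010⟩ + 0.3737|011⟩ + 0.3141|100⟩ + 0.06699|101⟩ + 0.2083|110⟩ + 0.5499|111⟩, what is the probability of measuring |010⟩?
0.03561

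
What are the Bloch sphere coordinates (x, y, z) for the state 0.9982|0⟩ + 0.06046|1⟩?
(0.1207, 0, 0.9927)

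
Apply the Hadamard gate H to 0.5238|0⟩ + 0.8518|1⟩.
0.9727|0⟩ - 0.2319|1⟩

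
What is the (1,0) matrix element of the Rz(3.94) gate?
0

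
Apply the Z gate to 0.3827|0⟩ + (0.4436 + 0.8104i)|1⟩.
0.3827|0⟩ + (-0.4436 - 0.8104i)|1⟩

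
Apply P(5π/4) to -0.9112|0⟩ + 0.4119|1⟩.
-0.9112|0⟩ + (-0.2913 - 0.2913i)|1⟩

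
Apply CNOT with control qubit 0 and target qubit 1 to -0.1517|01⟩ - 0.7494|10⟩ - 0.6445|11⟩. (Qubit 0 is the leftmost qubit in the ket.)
-0.1517|01⟩ - 0.6445|10⟩ - 0.7494|11⟩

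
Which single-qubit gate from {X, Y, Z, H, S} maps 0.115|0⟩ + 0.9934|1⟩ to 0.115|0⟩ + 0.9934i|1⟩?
S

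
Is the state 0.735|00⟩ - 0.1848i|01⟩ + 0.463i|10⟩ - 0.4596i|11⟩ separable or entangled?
Entangled

Writing the state as a|00⟩ + b|01⟩ + c|10⟩ + d|11⟩, it is a product state iff ad − bc = 0.
Here (a, b, c, d) = (0.735, -0.1848i, 0.463i, -0.4596i): ad − bc = (0.735)(-0.4596i) − (-0.1848i)(0.463i) = (-0.08556 - 0.3378i) ≠ 0, so the state is entangled.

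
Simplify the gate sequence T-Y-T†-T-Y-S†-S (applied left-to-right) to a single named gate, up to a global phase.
T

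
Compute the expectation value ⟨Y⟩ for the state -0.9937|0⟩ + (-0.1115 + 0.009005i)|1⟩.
-0.0179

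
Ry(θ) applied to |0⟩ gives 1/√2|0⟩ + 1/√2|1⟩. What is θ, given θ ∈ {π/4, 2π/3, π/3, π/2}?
π/2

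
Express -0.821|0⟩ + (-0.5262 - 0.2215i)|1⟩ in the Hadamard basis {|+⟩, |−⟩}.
(-0.9526 - 0.1566i)|+⟩ + (-0.2085 + 0.1566i)|−⟩

With |ψ⟩ = α|0⟩ + β|1⟩, the Hadamard-basis coefficients are ⟨+|ψ⟩ = (α + β)/√2 and ⟨−|ψ⟩ = (α − β)/√2.
Here α = -0.821, β = (-0.5262 - 0.2215i): (α + β)/√2 = (-0.9526 - 0.1566i), (α − β)/√2 = (-0.2085 + 0.1566i).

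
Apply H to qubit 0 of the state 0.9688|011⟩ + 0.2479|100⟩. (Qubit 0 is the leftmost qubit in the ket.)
0.1753|000⟩ + 0.685|011⟩ - 0.1753|100⟩ + 0.685|111⟩

H on qubit 0 mixes each pair of kets that differ only in qubit 0: amplitudes (a, b) of (|…0…⟩, |…1…⟩) become ((a + b)/√2, (a − b)/√2). Kets absent from the input have amplitude 0.
(|000⟩, |100⟩): (a, b) = (0, 0.2479) → (0.1753, -0.1753)
(|011⟩, |111⟩): (a, b) = (0.9688, 0) → (0.685, 0.685)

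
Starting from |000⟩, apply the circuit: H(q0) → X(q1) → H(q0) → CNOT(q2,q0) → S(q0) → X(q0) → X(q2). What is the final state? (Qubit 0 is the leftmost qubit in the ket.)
|111⟩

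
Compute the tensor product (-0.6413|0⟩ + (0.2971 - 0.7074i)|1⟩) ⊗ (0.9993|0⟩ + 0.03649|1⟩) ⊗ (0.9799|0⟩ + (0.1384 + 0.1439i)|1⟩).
-0.628|000⟩ + (-0.08869 - 0.09222i)|001⟩ - 0.02293|010⟩ + (-0.003239 - 0.003367i)|011⟩ + (0.2909 - 0.6927i)|100⟩ + (0.1428 - 0.05511i)|101⟩ + (0.01062 - 0.02529i)|110⟩ + (0.005215 - 0.002012i)|111⟩

amp(|b₁b₂…⟩) = product of the factor amplitudes for bits b₁, b₂, …; only kets whose every factor amplitude is nonzero survive.
|000⟩: (-0.6413)(0.9993)(0.9799) = -0.628
|001⟩: (-0.6413)(0.9993)(0.1384 + 0.1439i) = (-0.08869 - 0.09222i)
|010⟩: (-0.6413)(0.03649)(0.9799) = -0.02293
|011⟩: (-0.6413)(0.03649)(0.1384 + 0.1439i) = (-0.003239 - 0.003367i)
|100⟩: (0.2971 - 0.7074i)(0.9993)(0.9799) = (0.2909 - 0.6927i)
|101⟩: (0.2971 - 0.7074i)(0.9993)(0.1384 + 0.1439i) = (0.1428 - 0.05511i)
|110⟩: (0.2971 - 0.7074i)(0.03649)(0.9799) = (0.01062 - 0.02529i)
|111⟩: (0.2971 - 0.7074i)(0.03649)(0.1384 + 0.1439i) = (0.005215 - 0.002012i)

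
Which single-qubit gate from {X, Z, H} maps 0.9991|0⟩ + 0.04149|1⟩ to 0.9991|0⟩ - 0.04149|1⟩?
Z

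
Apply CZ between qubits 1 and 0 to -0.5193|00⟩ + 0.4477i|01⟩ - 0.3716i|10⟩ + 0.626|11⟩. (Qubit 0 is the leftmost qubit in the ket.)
-0.5193|00⟩ + 0.4477i|01⟩ - 0.3716i|10⟩ - 0.626|11⟩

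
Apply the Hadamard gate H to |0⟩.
1/√2|0⟩ + 1/√2|1⟩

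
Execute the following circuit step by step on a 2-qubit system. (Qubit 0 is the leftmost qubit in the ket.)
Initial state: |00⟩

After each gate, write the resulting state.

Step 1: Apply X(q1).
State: |01⟩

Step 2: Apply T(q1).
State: (1/√2 + (1/√2)i)|01⟩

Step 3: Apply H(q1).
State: (1/2 + (1/2)i)|00⟩ + (-1/2 - (1/2)i)|01⟩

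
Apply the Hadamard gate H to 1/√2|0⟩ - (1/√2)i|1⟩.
(1/2 - (1/2)i)|0⟩ + (1/2 + (1/2)i)|1⟩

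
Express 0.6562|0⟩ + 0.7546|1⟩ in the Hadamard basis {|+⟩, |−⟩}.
0.9976|+⟩ - 0.06958|−⟩

With |ψ⟩ = α|0⟩ + β|1⟩, the Hadamard-basis coefficients are ⟨+|ψ⟩ = (α + β)/√2 and ⟨−|ψ⟩ = (α − β)/√2.
Here α = 0.6562, β = 0.7546: (α + β)/√2 = 0.9976, (α − β)/√2 = -0.06958.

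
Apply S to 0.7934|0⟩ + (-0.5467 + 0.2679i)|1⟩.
0.7934|0⟩ + (-0.2679 - 0.5467i)|1⟩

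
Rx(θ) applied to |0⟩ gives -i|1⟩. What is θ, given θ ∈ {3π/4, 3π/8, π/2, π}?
π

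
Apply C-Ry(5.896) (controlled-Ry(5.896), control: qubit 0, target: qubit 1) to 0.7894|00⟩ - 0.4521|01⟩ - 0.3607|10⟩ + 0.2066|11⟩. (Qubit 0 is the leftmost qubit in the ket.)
0.7894|00⟩ - 0.4521|01⟩ + 0.3142|10⟩ - 0.2721|11⟩

C-Ry(5.896) leaves the control-|0⟩ kets |00⟩, |01⟩ unchanged and applies Ry(5.896) to qubit 1 on the control-|1⟩ pair (|10⟩, |11⟩).
Ry(5.896) = [[cos(θ/2), −sin(θ/2)], [sin(θ/2), cos(θ/2)]]; θ = 5.896, cos(θ/2) ≈ -0.981319, sin(θ/2) ≈ 0.192386.
With a = amp(|10⟩) = -0.3607 and b = amp(|11⟩) = 0.2066:
new amp(|10⟩) = (-0.981319)·a + (-0.192386)·b = 0.3142
new amp(|11⟩) = (0.192386)·a + (-0.981319)·b = -0.2721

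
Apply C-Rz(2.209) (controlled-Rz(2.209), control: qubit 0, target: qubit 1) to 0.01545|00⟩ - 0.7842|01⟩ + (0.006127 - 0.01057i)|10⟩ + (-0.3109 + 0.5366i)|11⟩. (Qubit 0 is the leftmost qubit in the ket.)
0.01545|00⟩ - 0.7842|01⟩ + (-0.006687 - 0.01022i)|10⟩ + (-0.6191 - 0.03646i)|11⟩

C-Rz(2.209) leaves the control-|0⟩ kets |00⟩, |01⟩ unchanged and applies Rz(2.209) to qubit 1 on the control-|1⟩ pair (|10⟩, |11⟩).
Rz(2.209) = [[e^(−iθ/2), 0], [0, e^(iθ/2)]] with e^(±iθ/2) = cos(θ/2) ± i·sin(θ/2); θ = 2.209, cos(θ/2) ≈ 0.449581, sin(θ/2) ≈ 0.89324.
With a = amp(|10⟩) = (0.006127 - 0.01057i) and b = amp(|11⟩) = (-0.3109 + 0.5366i):
new amp(|10⟩) = (0.449581 - 0.89324i)·a = (-0.006687 - 0.01022i)
new amp(|11⟩) = (0.449581 + 0.89324i)·b = (-0.6191 - 0.03646i)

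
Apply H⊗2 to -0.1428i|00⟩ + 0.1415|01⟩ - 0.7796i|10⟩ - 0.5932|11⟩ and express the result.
(-0.2259 - 0.4612i)|00⟩ + (0.2259 - 0.4612i)|01⟩ + (0.3674 + 0.3184i)|10⟩ + (-0.3674 + 0.3184i)|11⟩

H⊗2 gives amp(|y⟩) = (1/2) Σ_x (−1)^(x·y) amp(|x⟩), where x·y is the number of positions in which both x and y have a 1.
|00⟩: (-0.1428i + 0.1415 - 0.7796i - 0.5932)/2 = (-0.2259 - 0.4612i)
|01⟩: (-0.1428i - 0.1415 - 0.7796i + 0.5932)/2 = (0.2259 - 0.4612i)
|10⟩: (-0.1428i + 0.1415 + 0.7796i + 0.5932)/2 = (0.3674 + 0.3184i)
|11⟩: (-0.1428i - 0.1415 + 0.7796i - 0.5932)/2 = (-0.3674 + 0.3184i)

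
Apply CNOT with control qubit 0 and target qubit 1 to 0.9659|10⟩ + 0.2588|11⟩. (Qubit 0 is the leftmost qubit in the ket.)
0.2588|10⟩ + 0.9659|11⟩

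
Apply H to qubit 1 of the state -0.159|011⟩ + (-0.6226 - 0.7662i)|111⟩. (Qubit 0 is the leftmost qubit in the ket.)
-0.1124|001⟩ + 0.1124|011⟩ + (-0.4402 - 0.5418i)|101⟩ + (0.4402 + 0.5418i)|111⟩

H on qubit 1 mixes each pair of kets that differ only in qubit 1: amplitudes (a, b) of (|…0…⟩, |…1…⟩) become ((a + b)/√2, (a − b)/√2). Kets absent from the input have amplitude 0.
(|001⟩, |011⟩): (a, b) = (0, -0.159) → (-0.1124, 0.1124)
(|101⟩, |111⟩): (a, b) = (0, (-0.6226 - 0.7662i)) → ((-0.4402 - 0.5418i), (0.4402 + 0.5418i))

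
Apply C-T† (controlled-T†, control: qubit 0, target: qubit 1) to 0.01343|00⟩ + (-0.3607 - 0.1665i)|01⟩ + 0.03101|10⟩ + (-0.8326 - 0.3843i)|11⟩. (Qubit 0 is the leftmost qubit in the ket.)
0.01343|00⟩ + (-0.3607 - 0.1665i)|01⟩ + 0.03101|10⟩ + (-0.8605 + 0.317i)|11⟩

C-T† leaves the control-|0⟩ kets |00⟩, |01⟩ unchanged and applies T† to qubit 1 on the control-|1⟩ pair (|10⟩, |11⟩).
T† = [[1, 0], [0, (1/√2 - (1/√2)i)]].
With a = amp(|10⟩) = 0.03101 and b = amp(|11⟩) = (-0.8326 - 0.3843i):
new amp(|10⟩) = (1)·a = 0.03101
new amp(|11⟩) = (1/√2 - (1/√2)i)·b = (-0.8605 + 0.317i)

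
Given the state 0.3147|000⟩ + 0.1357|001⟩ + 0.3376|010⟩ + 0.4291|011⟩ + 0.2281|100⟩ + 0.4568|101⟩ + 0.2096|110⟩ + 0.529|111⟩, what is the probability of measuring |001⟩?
0.01841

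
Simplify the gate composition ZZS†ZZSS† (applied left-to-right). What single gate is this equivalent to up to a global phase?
S†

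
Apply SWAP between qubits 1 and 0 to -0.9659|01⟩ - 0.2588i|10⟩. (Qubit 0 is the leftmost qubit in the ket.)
-0.2588i|01⟩ - 0.9659|10⟩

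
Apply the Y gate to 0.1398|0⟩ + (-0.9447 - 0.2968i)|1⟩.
(-0.2968 + 0.9447i)|0⟩ + 0.1398i|1⟩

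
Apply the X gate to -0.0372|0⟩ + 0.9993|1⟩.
0.9993|0⟩ - 0.0372|1⟩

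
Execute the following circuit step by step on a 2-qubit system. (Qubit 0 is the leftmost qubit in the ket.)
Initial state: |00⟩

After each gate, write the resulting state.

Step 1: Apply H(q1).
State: 1/√2|00⟩ + 1/√2|01⟩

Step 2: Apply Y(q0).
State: (1/√2)i|10⟩ + (1/√2)i|11⟩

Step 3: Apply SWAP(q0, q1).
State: (1/√2)i|01⟩ + (1/√2)i|11⟩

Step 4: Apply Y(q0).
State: 1/√2|01⟩ - 1/√2|11⟩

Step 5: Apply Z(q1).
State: -1/√2|01⟩ + 1/√2|11⟩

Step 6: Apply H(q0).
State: -|11⟩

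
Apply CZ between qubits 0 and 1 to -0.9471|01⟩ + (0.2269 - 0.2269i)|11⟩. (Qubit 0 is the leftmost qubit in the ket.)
-0.9471|01⟩ + (-0.2269 + 0.2269i)|11⟩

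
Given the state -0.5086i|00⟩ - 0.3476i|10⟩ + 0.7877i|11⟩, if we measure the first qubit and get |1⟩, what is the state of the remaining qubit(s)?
-0.4037i|0⟩ + 0.9149i|1⟩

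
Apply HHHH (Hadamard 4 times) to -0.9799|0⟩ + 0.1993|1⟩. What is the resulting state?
-0.9799|0⟩ + 0.1993|1⟩

H² = I, so an even number of Hadamards cancels: H^4 = I and the state is unchanged.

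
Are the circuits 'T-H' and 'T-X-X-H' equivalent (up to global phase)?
Yes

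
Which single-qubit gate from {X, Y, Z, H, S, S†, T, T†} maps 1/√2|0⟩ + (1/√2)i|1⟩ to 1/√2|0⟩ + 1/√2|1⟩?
S†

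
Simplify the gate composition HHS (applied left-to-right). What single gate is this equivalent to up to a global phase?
S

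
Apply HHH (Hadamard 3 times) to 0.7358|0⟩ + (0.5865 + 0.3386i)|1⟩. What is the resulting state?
(0.935 + 0.2394i)|0⟩ + (0.1056 - 0.2394i)|1⟩

H² = I, so H^3 = H: a single Hadamard. With (a, b) = (0.7358, (0.5865 + 0.3386i)), H gives ((a + b)/√2, (a − b)/√2) = ((0.935 + 0.2394i), (0.1056 - 0.2394i)).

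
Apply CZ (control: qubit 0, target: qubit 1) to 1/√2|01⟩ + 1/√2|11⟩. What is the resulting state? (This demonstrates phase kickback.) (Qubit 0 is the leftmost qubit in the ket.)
1/√2|01⟩ - 1/√2|11⟩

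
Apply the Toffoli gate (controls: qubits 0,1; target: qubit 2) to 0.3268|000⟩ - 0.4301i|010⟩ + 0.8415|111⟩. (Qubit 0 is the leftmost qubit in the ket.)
0.3268|000⟩ - 0.4301i|010⟩ + 0.8415|110⟩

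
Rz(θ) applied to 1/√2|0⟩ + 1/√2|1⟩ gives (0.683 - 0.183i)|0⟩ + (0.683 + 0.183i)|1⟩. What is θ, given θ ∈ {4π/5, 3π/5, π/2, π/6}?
π/6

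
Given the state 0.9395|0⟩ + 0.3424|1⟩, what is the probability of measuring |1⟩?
0.1172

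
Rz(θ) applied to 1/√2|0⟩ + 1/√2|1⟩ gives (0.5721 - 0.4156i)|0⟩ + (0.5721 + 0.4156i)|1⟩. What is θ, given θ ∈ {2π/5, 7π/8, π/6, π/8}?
2π/5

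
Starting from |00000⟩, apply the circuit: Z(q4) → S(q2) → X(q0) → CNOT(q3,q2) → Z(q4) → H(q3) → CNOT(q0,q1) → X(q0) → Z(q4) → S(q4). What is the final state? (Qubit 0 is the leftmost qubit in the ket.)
1/√2|01000⟩ + 1/√2|01010⟩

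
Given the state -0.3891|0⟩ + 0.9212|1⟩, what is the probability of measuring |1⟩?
0.8486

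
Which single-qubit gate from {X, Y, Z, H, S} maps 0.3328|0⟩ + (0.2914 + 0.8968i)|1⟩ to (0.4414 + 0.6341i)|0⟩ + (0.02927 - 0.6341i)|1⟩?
H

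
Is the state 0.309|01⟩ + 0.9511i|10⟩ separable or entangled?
Entangled

Writing the state as a|00⟩ + b|01⟩ + c|10⟩ + d|11⟩, it is a product state iff ad − bc = 0.
Here (a, b, c, d) = (0, 0.309, 0.9511i, 0): ad − bc = (0)(0) − (0.309)(0.9511i) = -0.2939i ≠ 0, so the state is entangled.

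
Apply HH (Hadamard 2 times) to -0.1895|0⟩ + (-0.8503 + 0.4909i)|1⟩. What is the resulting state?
-0.1895|0⟩ + (-0.8503 + 0.4909i)|1⟩

H² = I, so an even number of Hadamards cancels: H^2 = I and the state is unchanged.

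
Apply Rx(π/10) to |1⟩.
-0.1564i|0⟩ + 0.9877|1⟩

Rx(π/10) = [[cos(θ/2), −i·sin(θ/2)], [−i·sin(θ/2), cos(θ/2)]]; θ = π/10, cos(θ/2) ≈ 0.987688, sin(θ/2) ≈ 0.156434.
With a = amp(|0⟩) = 0 and b = amp(|1⟩) = 1:
new amp(|0⟩) = (0.987688)·a + (-0.156434i)·b = -0.1564i
new amp(|1⟩) = (-0.156434i)·a + (0.987688)·b = 0.9877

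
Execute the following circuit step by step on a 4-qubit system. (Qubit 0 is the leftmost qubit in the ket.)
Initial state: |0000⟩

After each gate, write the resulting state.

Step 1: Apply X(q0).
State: |1000⟩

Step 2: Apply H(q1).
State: 1/√2|1000⟩ + 1/√2|1100⟩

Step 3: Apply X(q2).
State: 1/√2|1010⟩ + 1/√2|1110⟩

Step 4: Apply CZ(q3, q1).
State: 1/√2|1010⟩ + 1/√2|1110⟩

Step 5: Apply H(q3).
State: 1/2|1010⟩ + 1/2|1011⟩ + 1/2|1110⟩ + 1/2|1111⟩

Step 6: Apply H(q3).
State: 1/√2|1010⟩ + 1/√2|1110⟩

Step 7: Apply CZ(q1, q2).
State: 1/√2|1010⟩ - 1/√2|1110⟩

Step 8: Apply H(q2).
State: 1/2|1000⟩ - 1/2|1010⟩ - 1/2|1100⟩ + 1/2|1110⟩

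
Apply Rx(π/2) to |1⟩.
-(1/√2)i|0⟩ + 1/√2|1⟩

Rx(π/2) = [[cos(θ/2), −i·sin(θ/2)], [−i·sin(θ/2), cos(θ/2)]]; θ = π/2, cos(θ/2) ≈ 0.707107, sin(θ/2) ≈ 0.707107.
With a = amp(|0⟩) = 0 and b = amp(|1⟩) = 1:
new amp(|0⟩) = (0.707107)·a + (-0.707107i)·b = -(1/√2)i
new amp(|1⟩) = (-0.707107i)·a + (0.707107)·b = 1/√2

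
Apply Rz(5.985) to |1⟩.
(-0.9889 + 0.1485i)|1⟩

Rz(5.985) = [[e^(−iθ/2), 0], [0, e^(iθ/2)]] with e^(±iθ/2) = cos(θ/2) ± i·sin(θ/2); θ = 5.985, cos(θ/2) ≈ -0.988906, sin(θ/2) ≈ 0.148541.
With a = amp(|0⟩) = 0 and b = amp(|1⟩) = 1:
new amp(|0⟩) = (-0.988906 - 0.148541i)·a = 0
new amp(|1⟩) = (-0.988906 + 0.148541i)·b = (-0.9889 + 0.1485i)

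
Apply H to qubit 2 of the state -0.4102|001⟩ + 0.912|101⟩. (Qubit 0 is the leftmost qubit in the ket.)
-0.2901|000⟩ + 0.2901|001⟩ + 0.6449|100⟩ - 0.6449|101⟩

H on qubit 2 mixes each pair of kets that differ only in qubit 2: amplitudes (a, b) of (|…0…⟩, |…1…⟩) become ((a + b)/√2, (a − b)/√2). Kets absent from the input have amplitude 0.
(|000⟩, |001⟩): (a, b) = (0, -0.4102) → (-0.2901, 0.2901)
(|100⟩, |101⟩): (a, b) = (0, 0.912) → (0.6449, -0.6449)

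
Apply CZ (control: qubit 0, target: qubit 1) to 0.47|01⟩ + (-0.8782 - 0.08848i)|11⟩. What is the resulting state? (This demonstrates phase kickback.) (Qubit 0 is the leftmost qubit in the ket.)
0.47|01⟩ + (0.8782 + 0.08848i)|11⟩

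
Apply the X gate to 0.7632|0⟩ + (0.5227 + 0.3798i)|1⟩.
(0.5227 + 0.3798i)|0⟩ + 0.7632|1⟩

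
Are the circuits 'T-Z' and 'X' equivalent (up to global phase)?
No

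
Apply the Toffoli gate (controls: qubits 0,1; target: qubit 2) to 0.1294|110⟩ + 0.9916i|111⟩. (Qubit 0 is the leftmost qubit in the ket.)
0.9916i|110⟩ + 0.1294|111⟩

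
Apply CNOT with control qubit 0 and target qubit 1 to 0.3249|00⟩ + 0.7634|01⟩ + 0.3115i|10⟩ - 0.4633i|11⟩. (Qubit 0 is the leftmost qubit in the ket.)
0.3249|00⟩ + 0.7634|01⟩ - 0.4633i|10⟩ + 0.3115i|11⟩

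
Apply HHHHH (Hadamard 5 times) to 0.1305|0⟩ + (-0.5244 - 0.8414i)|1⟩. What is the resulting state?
(-0.2785 - 0.595i)|0⟩ + (0.4631 + 0.595i)|1⟩

H² = I, so H^5 = H: a single Hadamard. With (a, b) = (0.1305, (-0.5244 - 0.8414i)), H gives ((a + b)/√2, (a − b)/√2) = ((-0.2785 - 0.595i), (0.4631 + 0.595i)).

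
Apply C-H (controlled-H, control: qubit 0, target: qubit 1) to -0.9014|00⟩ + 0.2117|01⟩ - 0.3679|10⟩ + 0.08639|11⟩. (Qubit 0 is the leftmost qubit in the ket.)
-0.9014|00⟩ + 0.2117|01⟩ - 0.1991|10⟩ - 0.3212|11⟩

C-H leaves the control-|0⟩ kets |00⟩, |01⟩ unchanged and applies H to qubit 1 on the control-|1⟩ pair (|10⟩, |11⟩).
H = [[1/√2, 1/√2], [1/√2, -1/√2]].
With a = amp(|10⟩) = -0.3679 and b = amp(|11⟩) = 0.08639:
new amp(|10⟩) = (1/√2)·a + (1/√2)·b = -0.1991
new amp(|11⟩) = (1/√2)·a + (-1/√2)·b = -0.3212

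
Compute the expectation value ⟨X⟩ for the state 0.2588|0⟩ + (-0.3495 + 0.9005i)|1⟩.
-0.1809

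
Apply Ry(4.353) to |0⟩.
-0.5693|0⟩ + 0.8221|1⟩

Ry(4.353) = [[cos(θ/2), −sin(θ/2)], [sin(θ/2), cos(θ/2)]]; θ = 4.353, cos(θ/2) ≈ -0.569341, sin(θ/2) ≈ 0.822102.
With a = amp(|0⟩) = 1 and b = amp(|1⟩) = 0:
new amp(|0⟩) = (-0.569341)·a + (-0.822102)·b = -0.5693
new amp(|1⟩) = (0.822102)·a + (-0.569341)·b = 0.8221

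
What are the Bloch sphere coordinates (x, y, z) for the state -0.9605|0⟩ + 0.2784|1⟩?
(-0.5348, 0, 0.8451)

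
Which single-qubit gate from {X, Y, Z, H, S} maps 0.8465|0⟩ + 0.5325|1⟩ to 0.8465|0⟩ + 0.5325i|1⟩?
S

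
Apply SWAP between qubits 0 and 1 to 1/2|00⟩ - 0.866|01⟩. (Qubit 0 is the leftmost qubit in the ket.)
1/2|00⟩ - 0.866|10⟩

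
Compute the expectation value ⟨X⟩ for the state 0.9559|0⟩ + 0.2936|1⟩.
0.5613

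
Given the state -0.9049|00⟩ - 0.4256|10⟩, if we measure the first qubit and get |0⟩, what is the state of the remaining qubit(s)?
-|0⟩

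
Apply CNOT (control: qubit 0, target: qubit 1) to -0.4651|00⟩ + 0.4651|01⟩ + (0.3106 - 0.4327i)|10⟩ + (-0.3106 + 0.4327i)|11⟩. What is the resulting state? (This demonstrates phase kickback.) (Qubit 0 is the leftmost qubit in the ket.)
-0.4651|00⟩ + 0.4651|01⟩ + (-0.3106 + 0.4327i)|10⟩ + (0.3106 - 0.4327i)|11⟩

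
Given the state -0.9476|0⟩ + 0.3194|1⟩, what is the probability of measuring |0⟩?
0.8979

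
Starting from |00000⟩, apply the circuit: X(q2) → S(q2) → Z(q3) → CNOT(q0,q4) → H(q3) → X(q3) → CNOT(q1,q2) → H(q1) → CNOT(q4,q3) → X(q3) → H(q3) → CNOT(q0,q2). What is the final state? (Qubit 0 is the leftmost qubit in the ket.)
(1/√2)i|00100⟩ + (1/√2)i|01100⟩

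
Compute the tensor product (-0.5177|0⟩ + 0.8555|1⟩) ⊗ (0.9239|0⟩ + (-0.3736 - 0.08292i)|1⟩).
-0.4783|00⟩ + (0.1934 + 0.04293i)|01⟩ + 0.7904|10⟩ + (-0.3196 - 0.07094i)|11⟩

amp(|b₁b₂…⟩) = product of the factor amplitudes for bits b₁, b₂, …; only kets whose every factor amplitude is nonzero survive.
|00⟩: (-0.5177)(0.9239) = -0.4783
|01⟩: (-0.5177)(-0.3736 - 0.08292i) = (0.1934 + 0.04293i)
|10⟩: (0.8555)(0.9239) = 0.7904
|11⟩: (0.8555)(-0.3736 - 0.08292i) = (-0.3196 - 0.07094i)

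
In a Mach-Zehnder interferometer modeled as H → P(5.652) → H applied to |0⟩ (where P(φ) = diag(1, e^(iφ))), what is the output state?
(0.9037 - 0.2951i)|0⟩ + (0.09634 + 0.2951i)|1⟩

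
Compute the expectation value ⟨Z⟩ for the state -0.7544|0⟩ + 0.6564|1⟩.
0.1383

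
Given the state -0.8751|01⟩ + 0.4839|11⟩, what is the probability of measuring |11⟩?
0.2342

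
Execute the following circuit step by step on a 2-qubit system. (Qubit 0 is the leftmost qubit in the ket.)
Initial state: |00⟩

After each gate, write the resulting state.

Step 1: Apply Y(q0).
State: i|10⟩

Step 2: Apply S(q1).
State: i|10⟩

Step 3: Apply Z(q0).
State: -i|10⟩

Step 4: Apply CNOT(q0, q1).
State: -i|11⟩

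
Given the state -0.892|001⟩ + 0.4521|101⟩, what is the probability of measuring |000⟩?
0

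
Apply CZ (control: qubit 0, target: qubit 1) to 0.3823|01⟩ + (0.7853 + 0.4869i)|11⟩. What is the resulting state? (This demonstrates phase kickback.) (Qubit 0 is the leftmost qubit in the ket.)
0.3823|01⟩ + (-0.7853 - 0.4869i)|11⟩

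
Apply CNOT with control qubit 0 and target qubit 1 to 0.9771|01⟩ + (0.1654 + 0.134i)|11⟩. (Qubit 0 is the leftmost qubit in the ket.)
0.9771|01⟩ + (0.1654 + 0.134i)|10⟩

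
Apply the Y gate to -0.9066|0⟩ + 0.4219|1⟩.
-0.4219i|0⟩ - 0.9066i|1⟩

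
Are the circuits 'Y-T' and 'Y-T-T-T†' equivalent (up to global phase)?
Yes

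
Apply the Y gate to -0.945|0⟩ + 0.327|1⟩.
-0.327i|0⟩ - 0.945i|1⟩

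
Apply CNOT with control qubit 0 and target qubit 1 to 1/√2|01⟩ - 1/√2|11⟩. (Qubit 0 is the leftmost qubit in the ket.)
1/√2|01⟩ - 1/√2|10⟩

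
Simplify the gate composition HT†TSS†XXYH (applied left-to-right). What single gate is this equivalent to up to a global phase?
Y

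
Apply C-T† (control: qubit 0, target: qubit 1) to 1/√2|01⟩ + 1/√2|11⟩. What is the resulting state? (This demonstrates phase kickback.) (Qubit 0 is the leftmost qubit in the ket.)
1/√2|01⟩ + (1/2 - (1/2)i)|11⟩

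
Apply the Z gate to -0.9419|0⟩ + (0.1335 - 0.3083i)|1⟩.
-0.9419|0⟩ + (-0.1335 + 0.3083i)|1⟩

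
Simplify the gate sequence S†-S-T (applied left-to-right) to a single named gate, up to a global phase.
T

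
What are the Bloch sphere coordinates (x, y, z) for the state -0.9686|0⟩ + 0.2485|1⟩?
(-0.4814, 0, 0.8764)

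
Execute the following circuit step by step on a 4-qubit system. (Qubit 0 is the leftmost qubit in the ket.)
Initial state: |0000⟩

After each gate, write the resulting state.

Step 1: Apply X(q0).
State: |1000⟩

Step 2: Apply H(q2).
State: 1/√2|1000⟩ + 1/√2|1010⟩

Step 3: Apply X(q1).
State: 1/√2|1100⟩ + 1/√2|1110⟩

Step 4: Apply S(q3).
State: 1/√2|1100⟩ + 1/√2|1110⟩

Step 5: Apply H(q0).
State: 1/2|0100⟩ + 1/2|0110⟩ - 1/2|1100⟩ - 1/2|1110⟩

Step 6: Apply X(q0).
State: -1/2|0100⟩ - 1/2|0110⟩ + 1/2|1100⟩ + 1/2|1110⟩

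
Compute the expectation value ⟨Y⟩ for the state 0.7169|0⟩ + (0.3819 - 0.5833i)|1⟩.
-0.8363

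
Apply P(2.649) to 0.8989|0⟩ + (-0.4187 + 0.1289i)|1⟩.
0.8989|0⟩ + (0.308 - 0.3116i)|1⟩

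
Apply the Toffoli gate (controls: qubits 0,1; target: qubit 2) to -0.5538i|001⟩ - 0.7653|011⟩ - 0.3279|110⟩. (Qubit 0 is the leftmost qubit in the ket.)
-0.5538i|001⟩ - 0.7653|011⟩ - 0.3279|111⟩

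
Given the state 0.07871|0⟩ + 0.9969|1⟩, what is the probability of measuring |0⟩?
0.006195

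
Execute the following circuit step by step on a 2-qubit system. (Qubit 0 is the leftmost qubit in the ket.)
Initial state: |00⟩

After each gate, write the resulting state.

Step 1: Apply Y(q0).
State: i|10⟩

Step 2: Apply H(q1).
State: (1/√2)i|10⟩ + (1/√2)i|11⟩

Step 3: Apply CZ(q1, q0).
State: (1/√2)i|10⟩ - (1/√2)i|11⟩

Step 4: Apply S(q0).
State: -1/√2|10⟩ + 1/√2|11⟩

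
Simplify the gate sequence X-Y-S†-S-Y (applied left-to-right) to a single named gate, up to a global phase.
X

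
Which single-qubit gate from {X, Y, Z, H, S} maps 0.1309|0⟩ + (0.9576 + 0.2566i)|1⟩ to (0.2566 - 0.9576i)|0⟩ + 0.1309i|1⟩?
Y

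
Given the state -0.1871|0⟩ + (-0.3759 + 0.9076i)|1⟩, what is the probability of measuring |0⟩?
0.03501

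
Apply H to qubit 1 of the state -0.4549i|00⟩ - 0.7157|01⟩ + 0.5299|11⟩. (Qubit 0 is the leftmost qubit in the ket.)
(-0.5061 - 0.3217i)|00⟩ + (0.5061 - 0.3217i)|01⟩ + 0.3747|10⟩ - 0.3747|11⟩

H on qubit 1 mixes each pair of kets that differ only in qubit 1: amplitudes (a, b) of (|…0…⟩, |…1…⟩) become ((a + b)/√2, (a − b)/√2). Kets absent from the input have amplitude 0.
(|00⟩, |01⟩): (a, b) = (-0.4549i, -0.7157) → ((-0.5061 - 0.3217i), (0.5061 - 0.3217i))
(|10⟩, |11⟩): (a, b) = (0, 0.5299) → (0.3747, -0.3747)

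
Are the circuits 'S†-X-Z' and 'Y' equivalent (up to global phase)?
No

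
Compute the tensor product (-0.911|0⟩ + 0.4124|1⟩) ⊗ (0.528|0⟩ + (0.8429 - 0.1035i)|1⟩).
-0.481|00⟩ + (-0.7679 + 0.09429i)|01⟩ + 0.2177|10⟩ + (0.3476 - 0.04268i)|11⟩

amp(|b₁b₂…⟩) = product of the factor amplitudes for bits b₁, b₂, …; only kets whose every factor amplitude is nonzero survive.
|00⟩: (-0.911)(0.528) = -0.481
|01⟩: (-0.911)(0.8429 - 0.1035i) = (-0.7679 + 0.09429i)
|10⟩: (0.4124)(0.528) = 0.2177
|11⟩: (0.4124)(0.8429 - 0.1035i) = (0.3476 - 0.04268i)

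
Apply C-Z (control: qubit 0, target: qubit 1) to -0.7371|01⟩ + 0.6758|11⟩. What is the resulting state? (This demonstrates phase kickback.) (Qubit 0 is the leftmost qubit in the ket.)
-0.7371|01⟩ - 0.6758|11⟩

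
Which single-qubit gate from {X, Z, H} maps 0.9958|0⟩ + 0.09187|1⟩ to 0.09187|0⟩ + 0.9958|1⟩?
X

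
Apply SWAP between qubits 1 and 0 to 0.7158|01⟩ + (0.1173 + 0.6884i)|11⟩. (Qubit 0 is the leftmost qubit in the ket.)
0.7158|10⟩ + (0.1173 + 0.6884i)|11⟩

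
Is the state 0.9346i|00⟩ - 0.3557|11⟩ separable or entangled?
Entangled

Writing the state as a|00⟩ + b|01⟩ + c|10⟩ + d|11⟩, it is a product state iff ad − bc = 0.
Here (a, b, c, d) = (0.9346i, 0, 0, -0.3557): ad − bc = (0.9346i)(-0.3557) − (0)(0) = -0.3324i ≠ 0, so the state is entangled.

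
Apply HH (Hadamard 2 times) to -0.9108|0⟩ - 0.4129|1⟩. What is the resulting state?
-0.9108|0⟩ - 0.4129|1⟩

H² = I, so an even number of Hadamards cancels: H^2 = I and the state is unchanged.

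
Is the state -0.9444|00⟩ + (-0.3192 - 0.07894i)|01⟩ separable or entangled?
Separable

Writing the state as a|00⟩ + b|01⟩ + c|10⟩ + d|11⟩, it is a product state iff ad − bc = 0.
Here (a, b, c, d) = (-0.9444, (-0.3192 - 0.07894i), 0, 0): ad − bc = (-0.9444)(0) − (-0.3192 - 0.07894i)(0) = 0, so the state is separable.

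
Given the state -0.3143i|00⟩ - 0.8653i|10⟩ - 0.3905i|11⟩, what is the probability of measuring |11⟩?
0.1525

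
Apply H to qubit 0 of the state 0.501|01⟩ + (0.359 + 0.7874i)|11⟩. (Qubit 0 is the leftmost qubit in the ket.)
(0.6081 + 0.5568i)|01⟩ + (0.1004 - 0.5568i)|11⟩

H on qubit 0 mixes each pair of kets that differ only in qubit 0: amplitudes (a, b) of (|…0…⟩, |…1…⟩) become ((a + b)/√2, (a − b)/√2). Kets absent from the input have amplitude 0.
(|01⟩, |11⟩): (a, b) = (0.501, (0.359 + 0.7874i)) → ((0.6081 + 0.5568i), (0.1004 - 0.5568i))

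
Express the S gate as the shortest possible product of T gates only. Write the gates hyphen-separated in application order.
T-T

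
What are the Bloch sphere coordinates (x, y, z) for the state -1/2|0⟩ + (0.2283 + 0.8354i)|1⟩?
(-0.2283, -0.8354, -0.5)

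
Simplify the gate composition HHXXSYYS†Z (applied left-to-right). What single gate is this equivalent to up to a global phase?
Z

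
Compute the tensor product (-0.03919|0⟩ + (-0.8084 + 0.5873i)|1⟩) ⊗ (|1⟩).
-0.03919|01⟩ + (-0.8084 + 0.5873i)|11⟩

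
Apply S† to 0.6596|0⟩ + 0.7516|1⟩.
0.6596|0⟩ - 0.7516i|1⟩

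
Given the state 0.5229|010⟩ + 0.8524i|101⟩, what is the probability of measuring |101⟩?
0.7266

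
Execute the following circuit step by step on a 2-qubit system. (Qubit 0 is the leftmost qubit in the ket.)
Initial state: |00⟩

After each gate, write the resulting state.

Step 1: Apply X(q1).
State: |01⟩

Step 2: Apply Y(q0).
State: i|11⟩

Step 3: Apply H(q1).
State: (1/√2)i|10⟩ - (1/√2)i|11⟩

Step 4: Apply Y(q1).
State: -1/√2|10⟩ - 1/√2|11⟩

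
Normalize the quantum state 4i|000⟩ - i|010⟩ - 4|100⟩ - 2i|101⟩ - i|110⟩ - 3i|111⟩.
0.5835i|000⟩ - 0.1459i|010⟩ - 0.5835|100⟩ - 0.2917i|101⟩ - 0.1459i|110⟩ - 0.4376i|111⟩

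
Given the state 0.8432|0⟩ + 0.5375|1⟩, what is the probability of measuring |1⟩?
0.2889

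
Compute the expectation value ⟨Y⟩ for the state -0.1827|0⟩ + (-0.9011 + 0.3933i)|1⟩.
-0.1437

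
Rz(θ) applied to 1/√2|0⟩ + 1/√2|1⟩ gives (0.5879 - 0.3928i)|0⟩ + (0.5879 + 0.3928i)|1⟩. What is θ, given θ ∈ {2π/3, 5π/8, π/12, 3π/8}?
3π/8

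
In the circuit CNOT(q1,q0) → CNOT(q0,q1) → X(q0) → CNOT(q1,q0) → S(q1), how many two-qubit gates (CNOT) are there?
3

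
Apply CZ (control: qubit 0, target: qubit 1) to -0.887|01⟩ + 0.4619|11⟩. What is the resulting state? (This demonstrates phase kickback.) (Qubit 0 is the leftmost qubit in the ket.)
-0.887|01⟩ - 0.4619|11⟩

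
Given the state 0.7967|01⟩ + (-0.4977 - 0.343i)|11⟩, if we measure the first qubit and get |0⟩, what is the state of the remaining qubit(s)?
|1⟩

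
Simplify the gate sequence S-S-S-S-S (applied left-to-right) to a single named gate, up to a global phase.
S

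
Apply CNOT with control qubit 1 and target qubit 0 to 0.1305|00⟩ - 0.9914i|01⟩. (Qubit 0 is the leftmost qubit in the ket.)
0.1305|00⟩ - 0.9914i|11⟩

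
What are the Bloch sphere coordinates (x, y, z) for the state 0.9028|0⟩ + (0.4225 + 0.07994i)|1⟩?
(0.7629, 0.1443, 0.6302)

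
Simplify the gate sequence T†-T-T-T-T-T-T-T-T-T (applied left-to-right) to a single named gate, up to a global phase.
I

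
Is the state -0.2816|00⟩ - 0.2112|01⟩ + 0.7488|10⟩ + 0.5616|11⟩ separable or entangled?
Separable

Writing the state as a|00⟩ + b|01⟩ + c|10⟩ + d|11⟩, it is a product state iff ad − bc = 0.
Here (a, b, c, d) = (-0.2816, -0.2112, 0.7488, 0.5616): ad − bc = (-0.2816)(0.5616) − (-0.2112)(0.7488) = 0, so the state is separable.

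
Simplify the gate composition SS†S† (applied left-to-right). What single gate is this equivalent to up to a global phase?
S†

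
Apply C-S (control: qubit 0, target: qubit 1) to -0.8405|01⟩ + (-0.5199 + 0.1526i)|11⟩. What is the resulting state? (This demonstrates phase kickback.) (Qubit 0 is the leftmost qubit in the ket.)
-0.8405|01⟩ + (-0.1526 - 0.5199i)|11⟩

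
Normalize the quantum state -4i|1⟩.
-i|1⟩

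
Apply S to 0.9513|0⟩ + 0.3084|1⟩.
0.9513|0⟩ + 0.3084i|1⟩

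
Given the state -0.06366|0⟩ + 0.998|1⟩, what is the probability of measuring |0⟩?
0.004053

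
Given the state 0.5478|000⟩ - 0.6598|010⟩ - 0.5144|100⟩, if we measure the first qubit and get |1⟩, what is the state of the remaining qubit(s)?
-|00⟩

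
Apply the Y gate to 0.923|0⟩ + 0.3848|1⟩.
-0.3848i|0⟩ + 0.923i|1⟩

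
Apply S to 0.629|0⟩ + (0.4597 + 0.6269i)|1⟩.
0.629|0⟩ + (-0.6269 + 0.4597i)|1⟩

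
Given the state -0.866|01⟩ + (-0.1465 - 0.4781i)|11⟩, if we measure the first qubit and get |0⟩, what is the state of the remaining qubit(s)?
-|1⟩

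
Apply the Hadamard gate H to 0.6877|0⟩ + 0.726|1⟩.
0.9996|0⟩ - 0.02708|1⟩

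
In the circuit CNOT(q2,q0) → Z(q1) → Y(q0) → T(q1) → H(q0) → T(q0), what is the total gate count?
6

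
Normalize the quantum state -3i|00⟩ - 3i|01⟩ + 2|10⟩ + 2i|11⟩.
-0.5883i|00⟩ - 0.5883i|01⟩ + 0.3922|10⟩ + 0.3922i|11⟩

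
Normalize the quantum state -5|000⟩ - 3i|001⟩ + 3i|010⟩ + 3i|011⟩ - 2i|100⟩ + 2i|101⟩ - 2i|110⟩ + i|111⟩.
-0.6202|000⟩ - 0.3721i|001⟩ + 0.3721i|010⟩ + 0.3721i|011⟩ - 0.2481i|100⟩ + 0.2481i|101⟩ - 0.2481i|110⟩ + 0.124i|111⟩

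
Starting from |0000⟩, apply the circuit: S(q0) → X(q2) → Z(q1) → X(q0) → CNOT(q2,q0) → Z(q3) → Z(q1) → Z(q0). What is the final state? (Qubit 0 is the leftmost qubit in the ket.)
|0010⟩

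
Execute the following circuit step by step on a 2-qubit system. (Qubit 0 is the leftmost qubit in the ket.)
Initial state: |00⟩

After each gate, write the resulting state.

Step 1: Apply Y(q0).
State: i|10⟩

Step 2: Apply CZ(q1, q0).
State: i|10⟩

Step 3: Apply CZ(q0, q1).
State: i|10⟩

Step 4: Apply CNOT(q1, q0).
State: i|10⟩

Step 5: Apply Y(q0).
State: |00⟩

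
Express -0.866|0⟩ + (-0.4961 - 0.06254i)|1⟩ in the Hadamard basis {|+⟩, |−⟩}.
(-0.9632 - 0.04422i)|+⟩ + (-0.2616 + 0.04422i)|−⟩

With |ψ⟩ = α|0⟩ + β|1⟩, the Hadamard-basis coefficients are ⟨+|ψ⟩ = (α + β)/√2 and ⟨−|ψ⟩ = (α − β)/√2.
Here α = -0.866, β = (-0.4961 - 0.06254i): (α + β)/√2 = (-0.9632 - 0.04422i), (α − β)/√2 = (-0.2616 + 0.04422i).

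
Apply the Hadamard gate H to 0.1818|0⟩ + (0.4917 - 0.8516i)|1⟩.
(0.4762 - 0.6022i)|0⟩ + (-0.2191 + 0.6022i)|1⟩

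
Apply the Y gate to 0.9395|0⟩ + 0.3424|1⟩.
-0.3424i|0⟩ + 0.9395i|1⟩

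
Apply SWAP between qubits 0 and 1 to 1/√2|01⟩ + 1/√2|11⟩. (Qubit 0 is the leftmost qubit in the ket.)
1/√2|10⟩ + 1/√2|11⟩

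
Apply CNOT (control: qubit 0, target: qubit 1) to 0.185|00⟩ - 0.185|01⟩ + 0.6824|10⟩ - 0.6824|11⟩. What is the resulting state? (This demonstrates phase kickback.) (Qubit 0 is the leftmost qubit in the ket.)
0.185|00⟩ - 0.185|01⟩ - 0.6824|10⟩ + 0.6824|11⟩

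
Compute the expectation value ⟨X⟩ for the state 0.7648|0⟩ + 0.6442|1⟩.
0.9854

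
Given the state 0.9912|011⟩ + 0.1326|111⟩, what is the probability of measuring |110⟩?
0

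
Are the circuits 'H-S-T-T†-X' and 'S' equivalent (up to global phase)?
No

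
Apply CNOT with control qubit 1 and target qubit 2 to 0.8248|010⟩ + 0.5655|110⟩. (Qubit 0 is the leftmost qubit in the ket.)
0.8248|011⟩ + 0.5655|111⟩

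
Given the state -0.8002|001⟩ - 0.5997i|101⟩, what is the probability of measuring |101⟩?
0.3596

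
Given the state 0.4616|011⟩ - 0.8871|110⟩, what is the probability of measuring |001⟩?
0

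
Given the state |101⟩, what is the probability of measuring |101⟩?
1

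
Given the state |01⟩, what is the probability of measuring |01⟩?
1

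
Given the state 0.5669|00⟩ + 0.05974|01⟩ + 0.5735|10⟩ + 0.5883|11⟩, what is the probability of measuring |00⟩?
0.3214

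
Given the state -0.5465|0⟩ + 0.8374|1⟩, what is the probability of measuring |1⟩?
0.7012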